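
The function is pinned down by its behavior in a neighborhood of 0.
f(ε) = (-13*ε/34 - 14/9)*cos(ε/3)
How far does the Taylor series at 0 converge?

The radius of convergence is infinite.

The factor cos(ε/3) is entire and contributes no finite singular point.
The polynomial part has no poles.
No finite singular points: the Taylor series at 0 converges everywhere.


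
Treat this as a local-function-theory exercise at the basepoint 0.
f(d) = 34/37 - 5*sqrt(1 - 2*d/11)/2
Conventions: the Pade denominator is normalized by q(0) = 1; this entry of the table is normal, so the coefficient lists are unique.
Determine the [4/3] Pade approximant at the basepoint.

Taylor coefficients needed (expand at 0): a_0 = -117/74, a_1 = 5/22, a_2 = 5/484, a_3 = 5/5324, a_4 = 25/234256, a_5 = 35/2576816, a_6 = 105/56689952, a_7 = 15/56689952.
Write the denominator as Q(d) = 1 + q1*d + q2*d^2 + q3*d^3. Requiring Q*f - P = O(d^8) with deg P <= 4 kills the coefficients of d^5..d^7 in Q*f:
  d^5: a_5 + q1*a_4 + q2*a_3 + q3*a_2 = 0, i.e. 35/2576816 + (25/234256)*q1 + (5/5324)*q2 + (5/484)*q3 = 0.
  d^6: a_6 + q1*a_5 + q2*a_4 + q3*a_3 = 0, i.e. 105/56689952 + (35/2576816)*q1 + (25/234256)*q2 + (5/5324)*q3 = 0.
  d^7: a_7 + q1*a_6 + q2*a_5 + q3*a_4 = 0, i.e. 15/56689952 + (105/56689952)*q1 + (35/2576816)*q2 + (25/234256)*q3 = 0.
Solving this linear system: q1 = -3/11, q2 = 5/242, q3 = -1/2662.
The numerator is Q*f truncated at degree 4: P0 = a_0 = -117/74; P1 = a_1 + q1*a_0 = 268/407; P2 = a_2 + q1*a_1 + q2*a_0 = -755/8954; P3 = a_3 + q1*a_2 + q2*a_1 + q3*a_0 = 168/49247; P4 = a_4 + q1*a_3 + q2*a_2 + q3*a_1 = -5/234256.

The Pade approximant has numerator coefficients [-117/74, 268/407, -755/8954, 168/49247, -5/234256]; denominator coefficients [1, -3/11, 5/242, -1/2662].


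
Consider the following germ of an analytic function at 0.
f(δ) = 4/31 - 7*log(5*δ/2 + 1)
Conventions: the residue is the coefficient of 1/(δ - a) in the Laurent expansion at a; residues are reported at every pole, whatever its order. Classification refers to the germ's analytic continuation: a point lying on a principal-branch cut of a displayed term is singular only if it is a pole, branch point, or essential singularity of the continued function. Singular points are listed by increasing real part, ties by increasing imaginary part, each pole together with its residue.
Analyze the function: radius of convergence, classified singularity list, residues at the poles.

Radius of convergence at 0: 2/5.
At -2/5: a logarithmic branch point.

Branch term (-7)*log(1 - δ/(-2/5)): its argument vanishes at δ = -2/5, a logarithmic branch point, modulus 2/5.
The radius of convergence is the smallest modulus among the singular points: 2/5.


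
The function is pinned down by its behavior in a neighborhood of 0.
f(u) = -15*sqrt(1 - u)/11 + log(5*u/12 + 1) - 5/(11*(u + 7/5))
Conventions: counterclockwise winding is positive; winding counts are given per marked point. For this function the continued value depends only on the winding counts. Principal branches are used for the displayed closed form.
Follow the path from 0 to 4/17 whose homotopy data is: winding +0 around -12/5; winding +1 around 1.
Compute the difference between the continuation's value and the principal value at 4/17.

The rational part is single-valued and drops out of the difference; each branch term changes only by its own monodromy.
(-15/11)*sqrt(1 - u/(1)): winding +1 is odd, the square root flips sign, contributing -2*(-15/11)*sqrt(1 - (4/17)/(1)) = -2*(-15/11)*sqrt(13/17) = (30/187)*sqrt(221).
(1)*log(1 - u/(-12/5)): winding 0 around -12/5, so this term returns to its principal value, contribution 0.
Summing the contributions at u = 4/17 gives (30/187)*sqrt(221).

Continued minus principal equals (30/187)*sqrt(221).


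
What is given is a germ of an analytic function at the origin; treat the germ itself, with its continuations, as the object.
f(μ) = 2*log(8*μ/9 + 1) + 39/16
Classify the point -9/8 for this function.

The term (2)*log(1 - μ/(-9/8)) has argument 1 - -9/8/(-9/8) = 0 at -9/8: a logarithmic (infinitely-sheeted) branch point; the remaining terms are analytic or single-valued there.

The point is a logarithmic branch point.


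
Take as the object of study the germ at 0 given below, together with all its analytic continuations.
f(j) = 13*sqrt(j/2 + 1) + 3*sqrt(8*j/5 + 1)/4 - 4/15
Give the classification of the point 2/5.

There is no denominator, hence no pole anywhere.
Branch term sqrt(1 - j/(-2)): argument at 2/5 is 6/5, nonzero, so 2/5 is not its branch point (a point on a principal cut is still regular for the continued germ).
Branch term sqrt(1 - j/(-5/8)): argument at 2/5 is 41/25, nonzero, so 2/5 is not its branch point (a point on a principal cut is still regular for the continued germ).
So the germ continues analytically to 2/5.

The point is a regular point.


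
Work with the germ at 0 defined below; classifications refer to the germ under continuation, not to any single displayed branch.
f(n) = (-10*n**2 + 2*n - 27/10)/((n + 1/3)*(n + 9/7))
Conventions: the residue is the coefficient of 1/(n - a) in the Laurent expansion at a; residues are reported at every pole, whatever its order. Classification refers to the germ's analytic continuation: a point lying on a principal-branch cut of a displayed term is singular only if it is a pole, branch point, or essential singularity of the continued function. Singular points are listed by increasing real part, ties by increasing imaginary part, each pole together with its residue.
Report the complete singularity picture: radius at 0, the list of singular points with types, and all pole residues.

Denominator factor (n + 9/7): pole of order 1 at -9/7, modulus 9/7.
Denominator factor (n + 1/3): pole of order 1 at -1/3, modulus 1/3.
The radius of convergence is the smallest modulus among the singular points: 1/3.
At the order-1 pole -9/7 set g(n) = (n - (-9/7))*f(n) = (-10*n**2 + 2*n - 27/10)/(n + 1/3).
Simple pole: residue = g(a) at a = -9/7, which is 32049/1400.
At the order-1 pole -1/3 set g(n) = (n - (-1/3))*f(n) = (-10*n**2 + 2*n - 27/10)/(n + 9/7).
Simple pole: residue = g(a) at a = -1/3, which is -2821/600.
List the singular points by increasing real part (a conjugate pair: the negative imaginary part first).

Radius of convergence at 0: 1/3.
At -9/7: a pole of order 1; residue 32049/1400.
At -1/3: a pole of order 1; residue -2821/600.


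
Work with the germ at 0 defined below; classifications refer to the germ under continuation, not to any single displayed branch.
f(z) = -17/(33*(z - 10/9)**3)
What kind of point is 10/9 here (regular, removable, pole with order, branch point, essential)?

The point is a pole of order 3.

The denominator factor z - 10/9 vanishes at 10/9 and appears to the power 3; the numerator there equals -17/33, nonzero, and no other factor vanishes.
Hence a pole whose order is the multiplicity, 3.


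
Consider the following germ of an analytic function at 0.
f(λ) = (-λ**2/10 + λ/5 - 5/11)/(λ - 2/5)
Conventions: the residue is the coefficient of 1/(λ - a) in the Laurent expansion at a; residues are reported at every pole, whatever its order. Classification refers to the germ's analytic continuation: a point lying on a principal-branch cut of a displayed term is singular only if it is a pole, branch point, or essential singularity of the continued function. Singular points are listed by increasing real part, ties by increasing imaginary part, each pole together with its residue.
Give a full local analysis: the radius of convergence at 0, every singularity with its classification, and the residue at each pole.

Denominator factor (λ - 2/5): pole of order 1 at 2/5, modulus 2/5.
The radius of convergence is the smallest modulus among the singular points: 2/5.
At the order-1 pole 2/5 set g(λ) = (λ - (2/5))*f(λ) = -λ**2/10 + λ/5 - 5/11.
Simple pole: residue = g(a) at a = 2/5, which is -537/1375.

Radius of convergence at 0: 2/5.
At 2/5: a pole of order 1; residue -537/1375.


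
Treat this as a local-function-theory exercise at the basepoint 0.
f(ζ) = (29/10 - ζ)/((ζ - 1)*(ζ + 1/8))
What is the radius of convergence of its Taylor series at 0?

Denominator factor (ζ + 1/8): pole of order 1 at -1/8, modulus 1/8.
Denominator factor (ζ - 1): pole of order 1 at 1, modulus 1.
The radius of convergence is the smallest modulus among the singular points: 1/8.

The radius of convergence is 1/8.


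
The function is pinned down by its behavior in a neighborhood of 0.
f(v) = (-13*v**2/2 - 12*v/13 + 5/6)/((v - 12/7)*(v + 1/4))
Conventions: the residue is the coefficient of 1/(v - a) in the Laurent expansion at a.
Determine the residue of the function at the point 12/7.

At the order-1 pole 12/7 set g(v) = (v - (12/7))*f(v) = (-13*v**2/2 - 12*v/13 + 5/6)/(v + 1/4).
Simple pole: residue = g(a) at a = 12/7, which is -151742/15015.

The residue is -151742/15015.


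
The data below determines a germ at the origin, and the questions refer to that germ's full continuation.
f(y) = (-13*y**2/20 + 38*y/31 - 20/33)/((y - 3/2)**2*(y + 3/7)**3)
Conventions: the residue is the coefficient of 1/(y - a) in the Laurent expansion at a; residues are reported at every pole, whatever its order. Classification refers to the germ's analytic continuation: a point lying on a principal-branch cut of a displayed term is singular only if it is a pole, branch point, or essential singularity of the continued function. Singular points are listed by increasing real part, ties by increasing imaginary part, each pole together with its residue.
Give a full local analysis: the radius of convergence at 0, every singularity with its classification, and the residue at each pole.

Radius of convergence at 0: 3/7.
At -3/7: a pole of order 3; residue 46314947/906106905.
At 3/2: a pole of order 2; residue -46314947/906106905.

Denominator factor (y - 3/2)^2: pole of order 2 at 3/2, modulus 3/2.
Denominator factor (y + 3/7)^3: pole of order 3 at -3/7, modulus 3/7.
The radius of convergence is the smallest modulus among the singular points: 3/7.
At the order-3 pole -3/7 set g(y) = (y - (-3/7))^3*f(y) = (-13*y**2/20 + 38*y/31 - 20/33)/(y - 3/2)**2.
Order-3 pole: residue = g''(a)/2; g''(-3/7) = 92629894/906106905, so the residue is 46314947/906106905.
At the order-2 pole 3/2 set g(y) = (y - (3/2))^2*f(y) = (-13*y**2/20 + 38*y/31 - 20/33)/(y + 3/7)**3.
Order-2 pole: residue = g'(a); g'(3/2) = -46314947/906106905, so the residue is -46314947/906106905.
List the singular points by increasing real part (a conjugate pair: the negative imaginary part first).


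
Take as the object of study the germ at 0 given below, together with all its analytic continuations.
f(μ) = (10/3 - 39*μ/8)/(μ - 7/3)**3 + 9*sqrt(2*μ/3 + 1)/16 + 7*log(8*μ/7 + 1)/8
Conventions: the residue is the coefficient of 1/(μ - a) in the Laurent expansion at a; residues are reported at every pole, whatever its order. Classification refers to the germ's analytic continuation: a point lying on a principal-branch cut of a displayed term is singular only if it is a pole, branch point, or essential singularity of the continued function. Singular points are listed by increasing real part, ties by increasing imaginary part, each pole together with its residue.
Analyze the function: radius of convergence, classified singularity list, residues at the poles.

Radius of convergence at 0: 7/8.
At -3/2: an algebraic (square-root) branch point.
At -7/8: a logarithmic branch point.
At 7/3: a pole of order 3; residue 0.

Denominator factor (μ - 7/3)^3: pole of order 3 at 7/3, modulus 7/3.
Branch term (7/8)*log(1 - μ/(-7/8)): its argument vanishes at μ = -7/8, a logarithmic branch point, modulus 7/8.
Branch term (9/16)*sqrt(1 - μ/(-3/2)): its argument vanishes at μ = -3/2, a square-root branch point, modulus 3/2.
The radius of convergence is the smallest modulus among the singular points: 7/8.
The branch terms are analytic at 7/3 and contribute nothing to the residue; only the rational part matters.
At the order-3 pole 7/3 set g(μ) = (μ - (7/3))^3*(rational part) = 10/3 - 39*μ/8.
Order-3 pole: residue = g''(a)/2; g''(7/3) = 0, so the residue is 0.
List the singular points by increasing real part (a conjugate pair: the negative imaginary part first).


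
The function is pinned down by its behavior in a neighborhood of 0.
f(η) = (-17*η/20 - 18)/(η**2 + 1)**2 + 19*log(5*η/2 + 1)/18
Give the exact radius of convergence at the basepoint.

The radius of convergence is 2/5.

Denominator factor (η**2 + 1)^2: discriminant -4, complex-conjugate roots (1)*i and -(1)*i; poles of order 2, moduli 1 and 1.
Branch term (19/18)*log(1 - η/(-2/5)): its argument vanishes at η = -2/5, a logarithmic branch point, modulus 2/5.
The radius of convergence is the smallest modulus among the singular points: 2/5.


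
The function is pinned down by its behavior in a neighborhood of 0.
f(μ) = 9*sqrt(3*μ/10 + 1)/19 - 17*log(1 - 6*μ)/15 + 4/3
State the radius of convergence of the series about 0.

The radius of convergence is 1/6.

Branch term (9/19)*sqrt(1 - μ/(-10/3)): its argument vanishes at μ = -10/3, a square-root branch point, modulus 10/3.
Branch term (-17/15)*log(1 - μ/(1/6)): its argument vanishes at μ = 1/6, a logarithmic branch point, modulus 1/6.
The radius of convergence is the smallest modulus among the singular points: 1/6.


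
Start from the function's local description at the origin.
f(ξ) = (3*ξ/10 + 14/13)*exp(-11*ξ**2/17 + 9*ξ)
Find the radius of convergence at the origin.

The radius of convergence is infinite.

The factor exp(-11*ξ**2/17 + 9*ξ) is entire and contributes no finite singular point.
The polynomial part has no poles.
No finite singular points: the Taylor series at 0 converges everywhere.


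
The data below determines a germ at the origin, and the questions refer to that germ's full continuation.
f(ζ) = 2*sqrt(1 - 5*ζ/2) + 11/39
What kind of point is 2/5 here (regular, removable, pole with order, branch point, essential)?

The point is an algebraic (square-root) branch point.

The term (2)*sqrt(1 - ζ/(2/5)) has argument 1 - 2/5/(2/5) = 0 at 2/5: a square-root (algebraic, two-sheeted) branch point; the remaining terms are analytic or single-valued there.


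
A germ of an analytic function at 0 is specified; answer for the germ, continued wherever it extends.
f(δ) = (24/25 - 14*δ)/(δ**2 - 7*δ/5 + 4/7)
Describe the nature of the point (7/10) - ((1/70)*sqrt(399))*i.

The point is a pole of order 1.

The denominator factor δ**2 - 7*δ/5 + 4/7 vanishes at (7/10) - ((1/70)*sqrt(399))*i and appears to the power 1; the numerator there equals (-221/25) + ((1/5)*sqrt(399))*i, nonzero, and no other factor vanishes.
Hence a pole whose order is the multiplicity, 1.


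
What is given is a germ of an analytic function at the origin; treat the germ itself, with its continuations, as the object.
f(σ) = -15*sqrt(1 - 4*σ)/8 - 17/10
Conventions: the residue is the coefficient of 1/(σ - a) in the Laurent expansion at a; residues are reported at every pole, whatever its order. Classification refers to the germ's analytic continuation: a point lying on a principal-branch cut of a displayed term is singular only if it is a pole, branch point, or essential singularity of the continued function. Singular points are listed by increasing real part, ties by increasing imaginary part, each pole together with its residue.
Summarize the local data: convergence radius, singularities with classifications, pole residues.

Radius of convergence at 0: 1/4.
At 1/4: an algebraic (square-root) branch point.

Branch term (-15/8)*sqrt(1 - σ/(1/4)): its argument vanishes at σ = 1/4, a square-root branch point, modulus 1/4.
The radius of convergence is the smallest modulus among the singular points: 1/4.


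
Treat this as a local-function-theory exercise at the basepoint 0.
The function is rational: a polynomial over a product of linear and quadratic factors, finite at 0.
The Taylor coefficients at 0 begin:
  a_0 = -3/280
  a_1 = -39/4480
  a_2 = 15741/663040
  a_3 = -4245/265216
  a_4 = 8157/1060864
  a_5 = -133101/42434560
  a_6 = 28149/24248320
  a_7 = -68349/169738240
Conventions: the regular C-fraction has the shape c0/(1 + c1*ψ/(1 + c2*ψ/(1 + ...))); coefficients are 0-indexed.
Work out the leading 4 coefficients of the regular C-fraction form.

The regular C-fraction coefficients are [-3/280, -13/16, 27241/7696, -20724859/13102921].

Taylor coefficients (read off): a_0 = -3/280, a_1 = -39/4480, a_2 = 15741/663040, a_3 = -4245/265216.
c0 = a_0 = -3/280. Peel one level at a time: if S = 1 + c*ψ/S' with S'(0) = 1, then c is the ψ-coefficient of S and S' = c*ψ/(S - 1).
S_1 = c0/f = 1 + (-13/16)*ψ + (27241/9472)*ψ^2 + ...; c1 = -13/16.
S_2 = c1*ψ/(S_1 - 1) = 1 + (27241/7696)*ψ + (20724859/3701776)*ψ^2 + ...; c2 = 27241/7696.
S_3 = c2*ψ/(S_2 - 1) = 1 + (-20724859/13102921)*ψ + ...; c3 = -20724859/13102921.


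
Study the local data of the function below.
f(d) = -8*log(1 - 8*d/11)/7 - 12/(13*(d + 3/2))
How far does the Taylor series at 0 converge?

The radius of convergence is 11/8.

Denominator factor (d + 3/2): pole of order 1 at -3/2, modulus 3/2.
Branch term (-8/7)*log(1 - d/(11/8)): its argument vanishes at d = 11/8, a logarithmic branch point, modulus 11/8.
The radius of convergence is the smallest modulus among the singular points: 11/8.


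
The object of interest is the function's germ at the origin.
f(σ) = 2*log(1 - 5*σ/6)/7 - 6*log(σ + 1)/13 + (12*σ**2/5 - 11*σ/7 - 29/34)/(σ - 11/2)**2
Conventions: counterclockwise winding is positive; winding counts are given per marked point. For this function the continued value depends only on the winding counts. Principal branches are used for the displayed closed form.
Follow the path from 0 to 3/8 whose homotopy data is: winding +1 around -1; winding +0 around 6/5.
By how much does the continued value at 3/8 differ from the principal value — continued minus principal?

The rational part is single-valued and drops out of the difference; each branch term changes only by its own monodromy.
(2/7)*log(1 - σ/(6/5)): winding 0 around 6/5, so this term returns to its principal value, contribution 0.
(-6/13)*log(1 - σ/(-1)): each positive loop around -1 adds 2*pi*i to the log, so winding +1 contributes (-6/13)*(1)*2*pi*i = -(12/13)*pi*i.
Summing the contributions at σ = 3/8 gives -(12/13)*pi*i.

Continued minus principal equals -(12/13)*pi*i.


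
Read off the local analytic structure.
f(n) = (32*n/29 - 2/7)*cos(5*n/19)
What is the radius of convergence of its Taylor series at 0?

The factor cos(5*n/19) is entire and contributes no finite singular point.
The polynomial part has no poles.
No finite singular points: the Taylor series at 0 converges everywhere.

The radius of convergence is infinite.


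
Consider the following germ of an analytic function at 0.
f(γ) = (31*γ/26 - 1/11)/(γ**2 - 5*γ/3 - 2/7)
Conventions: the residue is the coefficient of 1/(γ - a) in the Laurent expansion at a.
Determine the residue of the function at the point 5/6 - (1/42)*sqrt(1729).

The factor γ**2 - 5*γ/3 - 2/7 splits as (γ - a)(γ - a') with a = 5/6 - (1/42)*sqrt(1729), a' = 5/6 + (1/42)*sqrt(1729). At the order-1 pole a set g(γ) = (γ - a)*f(γ) = [31*γ/26 - 1/11] / (γ - a').
Simple pole: residue = g(a) at a = 5/6 - (1/42)*sqrt(1729), which is 31/52 - (1549/141284)*sqrt(1729).

The residue is 31/52 - (1549/141284)*sqrt(1729).


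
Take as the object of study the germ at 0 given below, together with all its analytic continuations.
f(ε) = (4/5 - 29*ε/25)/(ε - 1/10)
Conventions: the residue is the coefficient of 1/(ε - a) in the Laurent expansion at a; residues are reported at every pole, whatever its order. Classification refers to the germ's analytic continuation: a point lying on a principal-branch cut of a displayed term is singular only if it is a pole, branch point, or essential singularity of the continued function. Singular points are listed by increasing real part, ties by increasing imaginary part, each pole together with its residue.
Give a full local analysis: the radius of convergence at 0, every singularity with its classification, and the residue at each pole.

Denominator factor (ε - 1/10): pole of order 1 at 1/10, modulus 1/10.
The radius of convergence is the smallest modulus among the singular points: 1/10.
At the order-1 pole 1/10 set g(ε) = (ε - (1/10))*f(ε) = 4/5 - 29*ε/25.
Simple pole: residue = g(a) at a = 1/10, which is 171/250.

Radius of convergence at 0: 1/10.
At 1/10: a pole of order 1; residue 171/250.


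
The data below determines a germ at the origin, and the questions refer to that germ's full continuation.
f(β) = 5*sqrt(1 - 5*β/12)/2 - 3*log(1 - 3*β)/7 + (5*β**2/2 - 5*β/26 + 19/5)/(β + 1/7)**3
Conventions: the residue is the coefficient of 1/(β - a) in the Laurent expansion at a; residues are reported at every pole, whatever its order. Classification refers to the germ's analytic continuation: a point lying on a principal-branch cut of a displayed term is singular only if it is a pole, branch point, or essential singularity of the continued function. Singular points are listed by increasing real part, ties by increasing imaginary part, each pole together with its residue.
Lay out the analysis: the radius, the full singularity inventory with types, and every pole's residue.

Denominator factor (β + 1/7)^3: pole of order 3 at -1/7, modulus 1/7.
Branch term (5/2)*sqrt(1 - β/(12/5)): its argument vanishes at β = 12/5, a square-root branch point, modulus 12/5.
Branch term (-3/7)*log(1 - β/(1/3)): its argument vanishes at β = 1/3, a logarithmic branch point, modulus 1/3.
The radius of convergence is the smallest modulus among the singular points: 1/7.
The branch terms are analytic at -1/7 and contribute nothing to the residue; only the rational part matters.
At the order-3 pole -1/7 set g(β) = (β - (-1/7))^3*(rational part) = 5*β**2/2 - 5*β/26 + 19/5.
Order-3 pole: residue = g''(a)/2; g''(-1/7) = 5, so the residue is 5/2.
List the singular points by increasing real part (a conjugate pair: the negative imaginary part first).

Radius of convergence at 0: 1/7.
At -1/7: a pole of order 3; residue 5/2.
At 1/3: a logarithmic branch point.
At 12/5: an algebraic (square-root) branch point.


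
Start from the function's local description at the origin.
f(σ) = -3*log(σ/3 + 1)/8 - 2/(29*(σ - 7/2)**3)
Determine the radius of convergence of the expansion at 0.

Denominator factor (σ - 7/2)^3: pole of order 3 at 7/2, modulus 7/2.
Branch term (-3/8)*log(1 - σ/(-3)): its argument vanishes at σ = -3, a logarithmic branch point, modulus 3.
The radius of convergence is the smallest modulus among the singular points: 3.

The radius of convergence is 3.


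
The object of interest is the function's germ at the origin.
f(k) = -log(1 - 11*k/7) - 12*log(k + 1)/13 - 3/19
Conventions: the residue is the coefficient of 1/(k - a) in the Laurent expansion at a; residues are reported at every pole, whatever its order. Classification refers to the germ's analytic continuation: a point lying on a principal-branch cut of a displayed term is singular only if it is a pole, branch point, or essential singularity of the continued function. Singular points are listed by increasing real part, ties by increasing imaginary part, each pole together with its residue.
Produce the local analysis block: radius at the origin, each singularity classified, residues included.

Radius of convergence at 0: 7/11.
At -1: a logarithmic branch point.
At 7/11: a logarithmic branch point.

Branch term (-1)*log(1 - k/(7/11)): its argument vanishes at k = 7/11, a logarithmic branch point, modulus 7/11.
Branch term (-12/13)*log(1 - k/(-1)): its argument vanishes at k = -1, a logarithmic branch point, modulus 1.
The radius of convergence is the smallest modulus among the singular points: 7/11.
List the singular points by increasing real part (a conjugate pair: the negative imaginary part first).


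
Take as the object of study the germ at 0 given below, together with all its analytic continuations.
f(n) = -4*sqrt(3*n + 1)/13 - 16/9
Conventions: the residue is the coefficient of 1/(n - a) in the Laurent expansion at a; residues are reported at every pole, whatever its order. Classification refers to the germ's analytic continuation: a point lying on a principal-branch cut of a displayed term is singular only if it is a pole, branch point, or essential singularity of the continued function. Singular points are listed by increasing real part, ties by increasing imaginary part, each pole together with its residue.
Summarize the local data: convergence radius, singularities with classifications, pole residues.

Radius of convergence at 0: 1/3.
At -1/3: an algebraic (square-root) branch point.

Branch term (-4/13)*sqrt(1 - n/(-1/3)): its argument vanishes at n = -1/3, a square-root branch point, modulus 1/3.
The radius of convergence is the smallest modulus among the singular points: 1/3.


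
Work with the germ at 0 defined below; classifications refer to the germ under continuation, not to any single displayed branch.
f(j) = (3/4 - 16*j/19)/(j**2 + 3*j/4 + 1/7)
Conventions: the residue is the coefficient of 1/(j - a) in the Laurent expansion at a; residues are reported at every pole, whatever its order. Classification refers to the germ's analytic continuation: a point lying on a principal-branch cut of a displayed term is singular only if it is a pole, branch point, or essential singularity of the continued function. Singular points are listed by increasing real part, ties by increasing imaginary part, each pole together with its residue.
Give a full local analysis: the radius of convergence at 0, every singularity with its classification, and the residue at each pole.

Radius of convergence at 0: (1/7)*sqrt(7).
At (-3/8) - ((1/56)*sqrt(7))*i: a pole of order 1; residue (-8/19) + ((81/19)*sqrt(7))*i.
At (-3/8) + ((1/56)*sqrt(7))*i: a pole of order 1; residue (-8/19) - ((81/19)*sqrt(7))*i.

Denominator factor (j**2 + 3*j/4 + 1/7): discriminant -1/112, complex-conjugate roots (-3/8) + ((1/56)*sqrt(7))*i and (-3/8) - ((1/56)*sqrt(7))*i; poles of order 1, moduli (1/7)*sqrt(7) and (1/7)*sqrt(7).
The radius of convergence is the smallest modulus among the singular points: (1/7)*sqrt(7).
The factor j**2 + 3*j/4 + 1/7 splits as (j - a)(j - a') with a = (-3/8) - ((1/56)*sqrt(7))*i, a' = (-3/8) + ((1/56)*sqrt(7))*i. At the order-1 pole a set g(j) = (j - a)*f(j) = [3/4 - 16*j/19] / (j - a').
Simple pole: residue = g(a) at a = (-3/8) - ((1/56)*sqrt(7))*i, which is (-8/19) + ((81/19)*sqrt(7))*i.
The factor j**2 + 3*j/4 + 1/7 splits as (j - a)(j - a') with a = (-3/8) + ((1/56)*sqrt(7))*i, a' = (-3/8) - ((1/56)*sqrt(7))*i. At the order-1 pole a set g(j) = (j - a)*f(j) = [3/4 - 16*j/19] / (j - a').
Simple pole: residue = g(a) at a = (-3/8) + ((1/56)*sqrt(7))*i, which is (-8/19) - ((81/19)*sqrt(7))*i.
List the singular points by increasing real part (a conjugate pair: the negative imaginary part first).


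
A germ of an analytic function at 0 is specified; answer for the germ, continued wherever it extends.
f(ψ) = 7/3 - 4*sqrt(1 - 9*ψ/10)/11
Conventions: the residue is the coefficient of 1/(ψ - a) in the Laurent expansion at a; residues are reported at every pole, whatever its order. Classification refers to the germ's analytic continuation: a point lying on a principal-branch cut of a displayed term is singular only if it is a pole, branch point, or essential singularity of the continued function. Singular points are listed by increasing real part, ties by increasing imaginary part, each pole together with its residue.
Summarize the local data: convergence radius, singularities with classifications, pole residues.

Radius of convergence at 0: 10/9.
At 10/9: an algebraic (square-root) branch point.

Branch term (-4/11)*sqrt(1 - ψ/(10/9)): its argument vanishes at ψ = 10/9, a square-root branch point, modulus 10/9.
The radius of convergence is the smallest modulus among the singular points: 10/9.


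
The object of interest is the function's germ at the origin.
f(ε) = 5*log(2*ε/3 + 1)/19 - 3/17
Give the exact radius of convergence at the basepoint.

Branch term (5/19)*log(1 - ε/(-3/2)): its argument vanishes at ε = -3/2, a logarithmic branch point, modulus 3/2.
The radius of convergence is the smallest modulus among the singular points: 3/2.

The radius of convergence is 3/2.


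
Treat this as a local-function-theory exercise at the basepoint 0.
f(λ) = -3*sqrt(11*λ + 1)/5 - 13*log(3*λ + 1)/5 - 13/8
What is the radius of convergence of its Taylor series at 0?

Branch term (-13/5)*log(1 - λ/(-1/3)): its argument vanishes at λ = -1/3, a logarithmic branch point, modulus 1/3.
Branch term (-3/5)*sqrt(1 - λ/(-1/11)): its argument vanishes at λ = -1/11, a square-root branch point, modulus 1/11.
The radius of convergence is the smallest modulus among the singular points: 1/11.

The radius of convergence is 1/11.


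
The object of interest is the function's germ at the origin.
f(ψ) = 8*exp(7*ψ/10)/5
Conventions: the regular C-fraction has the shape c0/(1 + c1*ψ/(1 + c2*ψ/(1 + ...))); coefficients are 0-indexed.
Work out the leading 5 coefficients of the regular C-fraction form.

Taylor coefficients (expand at 0): a_0 = 8/5, a_1 = 28/25, a_2 = 49/125, a_3 = 343/3750, a_4 = 2401/150000.
c0 = a_0 = 8/5. Peel one level at a time: if S = 1 + c*ψ/S' with S'(0) = 1, then c is the ψ-coefficient of S and S' = c*ψ/(S - 1).
S_1 = c0/f = 1 + (-7/10)*ψ + (49/200)*ψ^2 + ...; c1 = -7/10.
S_2 = c1*ψ/(S_1 - 1) = 1 + (7/20)*ψ + (49/1200)*ψ^2 + ...; c2 = 7/20.
S_3 = c2*ψ/(S_2 - 1) = 1 + (-7/60)*ψ + (49/3600)*ψ^2 + ...; c3 = -7/60.
S_4 = c3*ψ/(S_3 - 1) = 1 + (7/60)*ψ + ...; c4 = 7/60.

The regular C-fraction coefficients are [8/5, -7/10, 7/20, -7/60, 7/60].


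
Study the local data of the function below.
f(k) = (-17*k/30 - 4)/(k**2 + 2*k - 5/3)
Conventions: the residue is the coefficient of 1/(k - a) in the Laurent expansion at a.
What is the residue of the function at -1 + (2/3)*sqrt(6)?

The factor k**2 + 2*k - 5/3 splits as (k - a)(k - a') with a = -1 + (2/3)*sqrt(6), a' = -1 - (2/3)*sqrt(6). At the order-1 pole a set g(k) = (k - a)*f(k) = [-17*k/30 - 4] / (k - a').
Simple pole: residue = g(a) at a = -1 + (2/3)*sqrt(6), which is -17/60 - (103/240)*sqrt(6).

The residue is -17/60 - (103/240)*sqrt(6).


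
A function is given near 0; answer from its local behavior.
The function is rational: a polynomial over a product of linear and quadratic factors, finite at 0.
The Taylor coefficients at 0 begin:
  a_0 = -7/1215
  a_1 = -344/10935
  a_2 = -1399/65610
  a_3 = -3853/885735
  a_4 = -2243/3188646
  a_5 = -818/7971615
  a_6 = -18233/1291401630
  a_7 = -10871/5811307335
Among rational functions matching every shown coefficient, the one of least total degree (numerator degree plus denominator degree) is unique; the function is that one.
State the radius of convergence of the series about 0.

No rational of total degree below 4 reproduces all 8 coefficients; solving the [2/2] Pade equations on them gives f(r) = (-7*r**2/6 - 22*r/9 - 7/15)/(r - 9)**2, whose expansion matches every shown term.
Denominator factor (r - 9)^2: pole of order 2 at 9, modulus 9.
The radius of convergence is the smallest modulus among the singular points: 9.

The radius of convergence is 9.


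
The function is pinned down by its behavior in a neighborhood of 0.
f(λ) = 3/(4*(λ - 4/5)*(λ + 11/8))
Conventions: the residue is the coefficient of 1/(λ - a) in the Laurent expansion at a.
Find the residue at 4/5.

The residue is 10/29.

At the order-1 pole 4/5 set g(λ) = (λ - (4/5))*f(λ) = 3/(4*(λ + 11/8)).
Simple pole: residue = g(a) at a = 4/5, which is 10/29.


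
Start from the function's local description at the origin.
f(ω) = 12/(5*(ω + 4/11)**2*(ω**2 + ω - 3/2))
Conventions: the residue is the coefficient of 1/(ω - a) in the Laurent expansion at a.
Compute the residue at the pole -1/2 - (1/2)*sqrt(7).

The factor ω**2 + ω - 3/2 splits as (ω - a)(ω - a') with a = -1/2 - (1/2)*sqrt(7), a' = -1/2 + (1/2)*sqrt(7). At the order-1 pole a set g(ω) = (ω - a)*f(ω) = [12/(5*(ω + 4/11)**2)] / (ω - a').
Simple pole: residue = g(a) at a = -1/2 - (1/2)*sqrt(7), which is 95832/877805 - (1242912/6144635)*sqrt(7).

The residue is 95832/877805 - (1242912/6144635)*sqrt(7).


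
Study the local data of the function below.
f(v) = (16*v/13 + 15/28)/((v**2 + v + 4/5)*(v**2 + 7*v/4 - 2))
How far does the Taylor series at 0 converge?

Denominator factor (v**2 + v + 4/5): discriminant -11/5, complex-conjugate roots (-1/2) + ((1/10)*sqrt(55))*i and (-1/2) - ((1/10)*sqrt(55))*i; poles of order 1, moduli (2/5)*sqrt(5) and (2/5)*sqrt(5).
Denominator factor (v**2 + 7*v/4 - 2): discriminant 177/16, real irrational roots -7/8 + (1/8)*sqrt(177) and -7/8 - (1/8)*sqrt(177); poles of order 1, moduli -7/8 + (1/8)*sqrt(177) and 7/8 + (1/8)*sqrt(177).
The radius of convergence is the smallest modulus among the singular points: -7/8 + (1/8)*sqrt(177).

The radius of convergence is -7/8 + (1/8)*sqrt(177).


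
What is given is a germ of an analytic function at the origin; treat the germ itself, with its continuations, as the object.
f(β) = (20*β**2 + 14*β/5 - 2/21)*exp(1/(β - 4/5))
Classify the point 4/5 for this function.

The point is an essential singularity.

The exponent 1/(β - (4/5)) has a pole at 4/5, so exp(1/(β - (4/5))) takes every nonzero value near it: an essential singularity (not a pole of any order).


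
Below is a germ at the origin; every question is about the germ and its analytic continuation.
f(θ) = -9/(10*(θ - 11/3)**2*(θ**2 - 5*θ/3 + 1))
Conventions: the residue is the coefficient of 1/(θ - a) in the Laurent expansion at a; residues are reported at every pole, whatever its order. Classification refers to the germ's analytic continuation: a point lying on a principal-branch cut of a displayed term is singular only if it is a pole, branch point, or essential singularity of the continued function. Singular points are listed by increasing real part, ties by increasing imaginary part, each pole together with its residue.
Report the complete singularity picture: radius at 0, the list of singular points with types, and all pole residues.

Denominator factor (θ**2 - 5*θ/3 + 1): discriminant -11/9, complex-conjugate roots (5/6) + ((1/6)*sqrt(11))*i and (5/6) - ((1/6)*sqrt(11))*i; poles of order 1, moduli 1 and 1.
Denominator factor (θ - 11/3)^2: pole of order 2 at 11/3, modulus 11/3.
The radius of convergence is the smallest modulus among the singular points: 1.
The factor θ**2 - 5*θ/3 + 1 splits as (θ - a)(θ - a') with a = (5/6) - ((1/6)*sqrt(11))*i, a' = (5/6) + ((1/6)*sqrt(11))*i. At the order-1 pole a set g(θ) = (θ - a)*f(θ) = [-9/(10*(θ - 11/3)**2)] / (θ - a').
Simple pole: residue = g(a) at a = (5/6) - ((1/6)*sqrt(11))*i, which is (-459/12500) - ((3753/137500)*sqrt(11))*i.
The factor θ**2 - 5*θ/3 + 1 splits as (θ - a)(θ - a') with a = (5/6) + ((1/6)*sqrt(11))*i, a' = (5/6) - ((1/6)*sqrt(11))*i. At the order-1 pole a set g(θ) = (θ - a)*f(θ) = [-9/(10*(θ - 11/3)**2)] / (θ - a').
Simple pole: residue = g(a) at a = (5/6) + ((1/6)*sqrt(11))*i, which is (-459/12500) + ((3753/137500)*sqrt(11))*i.
At the order-2 pole 11/3 set g(θ) = (θ - (11/3))^2*f(θ) = -9/(10*(θ**2 - 5*θ/3 + 1)).
Order-2 pole: residue = g'(a); g'(11/3) = 459/6250, so the residue is 459/6250.
List the singular points by increasing real part (a conjugate pair: the negative imaginary part first).

Radius of convergence at 0: 1.
At (5/6) - ((1/6)*sqrt(11))*i: a pole of order 1; residue (-459/12500) - ((3753/137500)*sqrt(11))*i.
At (5/6) + ((1/6)*sqrt(11))*i: a pole of order 1; residue (-459/12500) + ((3753/137500)*sqrt(11))*i.
At 11/3: a pole of order 2; residue 459/6250.


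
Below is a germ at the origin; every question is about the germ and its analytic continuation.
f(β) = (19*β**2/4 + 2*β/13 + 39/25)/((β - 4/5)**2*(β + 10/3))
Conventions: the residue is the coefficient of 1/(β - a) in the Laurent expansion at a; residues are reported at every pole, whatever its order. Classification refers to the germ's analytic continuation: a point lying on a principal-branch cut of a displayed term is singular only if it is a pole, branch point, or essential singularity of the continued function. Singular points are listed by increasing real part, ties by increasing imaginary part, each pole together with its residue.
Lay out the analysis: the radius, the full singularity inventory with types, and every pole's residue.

Denominator factor (β - 4/5)^2: pole of order 2 at 4/5, modulus 4/5.
Denominator factor (β + 10/3): pole of order 1 at -10/3, modulus 10/3.
The radius of convergence is the smallest modulus among the singular points: 4/5.
At the order-1 pole -10/3 set g(β) = (β - (-10/3))*f(β) = (19*β**2/4 + 2*β/13 + 39/25)/(β - 4/5)**2.
Simple pole: residue = g(a) at a = -10/3, which is 78719/24986.
At the order-2 pole 4/5 set g(β) = (β - (4/5))^2*f(β) = (19*β**2/4 + 2*β/13 + 39/25)/(β + 10/3).
Order-2 pole: residue = g'(a); g'(4/5) = 79929/49972, so the residue is 79929/49972.
List the singular points by increasing real part (a conjugate pair: the negative imaginary part first).

Radius of convergence at 0: 4/5.
At -10/3: a pole of order 1; residue 78719/24986.
At 4/5: a pole of order 2; residue 79929/49972.


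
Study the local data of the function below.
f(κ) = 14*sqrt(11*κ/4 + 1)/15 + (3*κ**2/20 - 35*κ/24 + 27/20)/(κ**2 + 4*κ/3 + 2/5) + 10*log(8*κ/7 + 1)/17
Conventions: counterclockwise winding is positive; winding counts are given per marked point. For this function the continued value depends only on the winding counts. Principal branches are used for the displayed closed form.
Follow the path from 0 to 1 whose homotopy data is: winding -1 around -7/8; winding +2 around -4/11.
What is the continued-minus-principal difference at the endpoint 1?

The rational part is single-valued and drops out of the difference; each branch term changes only by its own monodromy.
(14/15)*sqrt(1 - κ/(-4/11)): winding +2 is even, the square root returns to the same sheet, contribution 0.
(10/17)*log(1 - κ/(-7/8)): each positive loop around -7/8 adds 2*pi*i to the log, so winding -1 contributes (10/17)*(-1)*2*pi*i = -(20/17)*pi*i.
Summing the contributions at κ = 1 gives -(20/17)*pi*i.

Continued minus principal equals -(20/17)*pi*i.


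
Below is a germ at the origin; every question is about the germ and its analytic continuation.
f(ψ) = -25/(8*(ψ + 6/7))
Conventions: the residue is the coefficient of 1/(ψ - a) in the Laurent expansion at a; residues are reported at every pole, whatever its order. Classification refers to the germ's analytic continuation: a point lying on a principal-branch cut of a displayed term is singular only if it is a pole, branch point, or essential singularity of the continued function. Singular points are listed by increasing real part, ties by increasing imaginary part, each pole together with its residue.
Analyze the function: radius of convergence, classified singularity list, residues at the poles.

Denominator factor (ψ + 6/7): pole of order 1 at -6/7, modulus 6/7.
The radius of convergence is the smallest modulus among the singular points: 6/7.
At the order-1 pole -6/7 set g(ψ) = (ψ - (-6/7))*f(ψ) = -25/8.
Simple pole: residue = g(a) at a = -6/7, which is -25/8.

Radius of convergence at 0: 6/7.
At -6/7: a pole of order 1; residue -25/8.


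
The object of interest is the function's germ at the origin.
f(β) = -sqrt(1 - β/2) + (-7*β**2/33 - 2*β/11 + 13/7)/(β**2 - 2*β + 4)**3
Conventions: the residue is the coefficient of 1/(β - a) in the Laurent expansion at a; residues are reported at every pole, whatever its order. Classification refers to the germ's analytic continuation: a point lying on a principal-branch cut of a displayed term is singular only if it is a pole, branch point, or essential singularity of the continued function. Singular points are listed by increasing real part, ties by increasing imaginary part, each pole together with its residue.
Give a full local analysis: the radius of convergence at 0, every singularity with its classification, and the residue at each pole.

Radius of convergence at 0: 2.
At (1) - (sqrt(3))*i: a pole of order 3; residue ((289/33264)*sqrt(3))*i.
At (1) + (sqrt(3))*i: a pole of order 3; residue -((289/33264)*sqrt(3))*i.
At 2: an algebraic (square-root) branch point.

Denominator factor (β**2 - 2*β + 4)^3: discriminant -12, complex-conjugate roots (1) + (sqrt(3))*i and (1) - (sqrt(3))*i; poles of order 3, moduli 2 and 2.
Branch term (-1)*sqrt(1 - β/(2)): its argument vanishes at β = 2, a square-root branch point, modulus 2.
The radius of convergence is the smallest modulus among the singular points: 2.
The branch term is analytic at (1) - (sqrt(3))*i and contributes nothing to the residue; only the rational part matters.
The factor β**2 - 2*β + 4 splits as (β - a)(β - a') with a = (1) - (sqrt(3))*i, a' = (1) + (sqrt(3))*i. At the order-3 pole a set g(β) = (β - a)^3*(rational part) = [-7*β**2/33 - 2*β/11 + 13/7] / (β - a')^3.
Order-3 pole: residue = g''(a)/2; g''((1) - (sqrt(3))*i) = ((289/16632)*sqrt(3))*i, so the residue is ((289/33264)*sqrt(3))*i.
The branch term is analytic at (1) + (sqrt(3))*i and contributes nothing to the residue; only the rational part matters.
The factor β**2 - 2*β + 4 splits as (β - a)(β - a') with a = (1) + (sqrt(3))*i, a' = (1) - (sqrt(3))*i. At the order-3 pole a set g(β) = (β - a)^3*(rational part) = [-7*β**2/33 - 2*β/11 + 13/7] / (β - a')^3.
Order-3 pole: residue = g''(a)/2; g''((1) + (sqrt(3))*i) = -((289/16632)*sqrt(3))*i, so the residue is -((289/33264)*sqrt(3))*i.
List the singular points by increasing real part (a conjugate pair: the negative imaginary part first).
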